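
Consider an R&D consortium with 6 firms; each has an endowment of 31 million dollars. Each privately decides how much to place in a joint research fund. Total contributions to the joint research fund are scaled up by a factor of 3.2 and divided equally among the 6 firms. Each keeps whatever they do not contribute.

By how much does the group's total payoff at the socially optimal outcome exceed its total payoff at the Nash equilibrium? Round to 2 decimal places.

Each contributed unit returns 3.2/6 = 0.5333 to its contributor — below 1 — so contributing 0 is dominant for every player. At the Nash equilibrium everyone keeps their 31, and the group total is 6 × 31 = 186.
Each contributed unit returns 3.200 to the group as a whole (0.5333 to each of 6 players), which exceeds 1, so the social optimum is full contribution: group total = 3.200 × 186 = 595.20.
Efficiency loss = 595.20 − 186 = 409.20.

409.20 million dollars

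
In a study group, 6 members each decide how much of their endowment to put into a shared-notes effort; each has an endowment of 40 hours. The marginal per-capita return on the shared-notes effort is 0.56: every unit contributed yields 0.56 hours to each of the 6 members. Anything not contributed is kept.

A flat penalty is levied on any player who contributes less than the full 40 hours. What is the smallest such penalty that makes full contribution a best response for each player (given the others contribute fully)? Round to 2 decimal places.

Given the others contribute fully, the best deviation is to contribute 0 (any partial contribution still incurs the fine and gives up units whose private return 0.56 is below 1).
Deviating from 40 to 0 saves 40 hours but forfeits the deviator's share of the drop in the shared-notes effort: 0.56 × 40 = 22.40.
So the deviation gain is 40 − 22.40 = 17.60, and the fine must be at least 17.60 hours to wipe it out.

17.60 hours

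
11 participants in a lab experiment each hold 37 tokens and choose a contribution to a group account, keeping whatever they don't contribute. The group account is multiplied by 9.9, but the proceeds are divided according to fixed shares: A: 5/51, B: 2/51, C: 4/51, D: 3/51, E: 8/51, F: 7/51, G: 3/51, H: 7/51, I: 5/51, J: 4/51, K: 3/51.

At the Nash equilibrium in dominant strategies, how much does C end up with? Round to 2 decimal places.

Player j's private return per contributed unit is 9.9 × (j's share). Contributing is weakly dominant for j when that share is at least 1/9.9 = 0.1010, and contributing 0 is dominant otherwise.
E, F and H are above the threshold, contributing 37 each; the remaining 8 contribute 0. Total contributed: 111.
C keeps 37 and receives 9.9 × 111 × 4/51 = 86.19 from the group account, for a payoff of 123.19.

123.19 tokens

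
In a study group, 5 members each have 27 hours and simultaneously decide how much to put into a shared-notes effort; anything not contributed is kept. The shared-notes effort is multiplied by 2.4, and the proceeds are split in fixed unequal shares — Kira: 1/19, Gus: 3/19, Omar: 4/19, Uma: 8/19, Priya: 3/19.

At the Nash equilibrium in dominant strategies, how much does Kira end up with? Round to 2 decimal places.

Each unit j contributes comes back to j as 2.4 × (j's share), so j prefers to contribute only if that share exceeds 1/2.4 = 0.4167; otherwise keeping the unit dominates.
The only share above 0.4167 is Uma's 8/19, contributing 27; the remaining 4 contribute 0. Total contributed: 27.
Kira keeps 27 and receives 2.4 × 27 × 1/19 = 3.41 from the shared-notes effort, for a payoff of 30.41.

30.41 hours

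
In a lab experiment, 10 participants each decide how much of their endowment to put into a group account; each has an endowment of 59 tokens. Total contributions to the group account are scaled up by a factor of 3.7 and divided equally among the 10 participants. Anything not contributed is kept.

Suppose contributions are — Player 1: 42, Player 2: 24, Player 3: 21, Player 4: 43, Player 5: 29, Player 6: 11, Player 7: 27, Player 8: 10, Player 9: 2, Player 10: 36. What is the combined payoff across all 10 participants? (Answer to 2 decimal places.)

1251.50 tokens

Total contributed: 42 + 24 + 21 + 43 + 29 + 11 + 27 + 10 + 2 + 36 = 245; total kept: 10 × 59 − 245 = 345.
The group account pays out 3.7 × 245 = 906.50 in aggregate.
Group total = 345 + 906.50 = 1251.50.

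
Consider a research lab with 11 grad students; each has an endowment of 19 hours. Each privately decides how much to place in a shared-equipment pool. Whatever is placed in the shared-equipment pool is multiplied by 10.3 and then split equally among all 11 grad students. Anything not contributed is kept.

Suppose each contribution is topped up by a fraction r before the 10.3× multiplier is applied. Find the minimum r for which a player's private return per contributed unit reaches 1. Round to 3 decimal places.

0.068

With matching at rate r, one contributed unit becomes (1 + r) in the shared-equipment pool and returns 10.3 × (1 + r) / 11 to the contributor.
Setting this equal to 1: 1 + r = 11/10.3 = 1.0680.
So the minimum matching rate is r = 1.0680 − 1 = 0.068.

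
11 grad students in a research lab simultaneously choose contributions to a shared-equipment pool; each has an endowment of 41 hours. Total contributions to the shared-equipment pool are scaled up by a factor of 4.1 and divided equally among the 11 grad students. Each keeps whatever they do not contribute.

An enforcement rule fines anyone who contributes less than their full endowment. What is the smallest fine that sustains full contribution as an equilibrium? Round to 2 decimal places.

25.72 hours

Given the others contribute fully, the best deviation is to contribute 0 (any partial contribution still incurs the fine and gives up units whose private return 0.3727 is below 1).
Deviating from 41 to 0 saves 41 hours but forfeits the deviator's share of the drop in the shared-equipment pool: 4.1/11 × 41 = 15.28.
So the deviation gain is 41 − 15.28 = 25.72, and the fine must be at least 25.72 hours to wipe it out.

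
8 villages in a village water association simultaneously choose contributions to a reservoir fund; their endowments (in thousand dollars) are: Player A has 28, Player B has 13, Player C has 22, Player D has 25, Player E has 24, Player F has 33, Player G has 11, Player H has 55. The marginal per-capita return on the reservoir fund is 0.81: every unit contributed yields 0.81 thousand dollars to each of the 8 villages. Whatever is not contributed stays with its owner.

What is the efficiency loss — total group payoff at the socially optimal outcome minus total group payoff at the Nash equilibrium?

1156.28 thousand dollars

The private return per contributed unit is 0.81 < 1 for everyone, so the Nash equilibrium is zero contribution and the group total is Σ E_j = 28 + 13 + 22 + 25 + 24 + 33 + 11 + 55 = 211.
Each contributed unit returns 6.480 to the group, so the social optimum is full contribution by everyone: group total = 6.480 × 211 = 1367.28.
Efficiency loss = (6.480 − 1) × 211 = 1156.28.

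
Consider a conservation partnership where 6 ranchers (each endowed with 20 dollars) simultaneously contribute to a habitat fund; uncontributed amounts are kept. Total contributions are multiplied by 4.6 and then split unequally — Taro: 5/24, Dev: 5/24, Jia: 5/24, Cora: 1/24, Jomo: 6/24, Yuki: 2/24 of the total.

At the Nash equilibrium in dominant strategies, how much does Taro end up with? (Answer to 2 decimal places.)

39.17 dollars

Player j's private return per contributed unit is 4.6 × (j's share). Contributing is weakly dominant for j when that share is at least 1/4.6 = 0.2174, and contributing 0 is dominant otherwise.
The only share above 0.2174 is Jomo's 6/24, contributing 20; the remaining 5 contribute 0. Total contributed: 20.
Taro keeps 20 and receives 4.6 × 20 × 5/24 = 19.17 from the habitat fund, for a payoff of 39.17.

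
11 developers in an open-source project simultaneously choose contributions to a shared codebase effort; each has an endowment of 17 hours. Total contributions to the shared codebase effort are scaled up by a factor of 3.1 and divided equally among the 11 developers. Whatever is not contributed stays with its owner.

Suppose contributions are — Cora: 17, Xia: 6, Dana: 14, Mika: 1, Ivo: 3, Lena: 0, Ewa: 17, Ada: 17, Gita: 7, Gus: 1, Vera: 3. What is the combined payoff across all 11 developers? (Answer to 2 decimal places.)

Total contributed: 17 + 6 + 14 + 1 + 3 + 0 + 17 + 17 + 7 + 1 + 3 = 86; total kept: 11 × 17 − 86 = 101.
The shared codebase effort pays out 3.1 × 86 = 266.60 in aggregate.
Group total = 101 + 266.60 = 367.60.

367.60 hours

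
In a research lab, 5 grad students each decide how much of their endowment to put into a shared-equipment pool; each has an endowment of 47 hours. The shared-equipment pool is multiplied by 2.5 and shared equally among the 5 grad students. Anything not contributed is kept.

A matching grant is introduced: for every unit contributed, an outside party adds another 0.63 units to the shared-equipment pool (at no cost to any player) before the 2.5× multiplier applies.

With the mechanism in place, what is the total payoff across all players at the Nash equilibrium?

The effective private return is 2.5 × 1.63 / 5 = 0.8150, which is still under 1, so the mechanism doesn't change anyone's dominant strategy: zero contribution.
At the Nash equilibrium no one contributes; group total payoff = 5 × 47 = 235.

235.00 hours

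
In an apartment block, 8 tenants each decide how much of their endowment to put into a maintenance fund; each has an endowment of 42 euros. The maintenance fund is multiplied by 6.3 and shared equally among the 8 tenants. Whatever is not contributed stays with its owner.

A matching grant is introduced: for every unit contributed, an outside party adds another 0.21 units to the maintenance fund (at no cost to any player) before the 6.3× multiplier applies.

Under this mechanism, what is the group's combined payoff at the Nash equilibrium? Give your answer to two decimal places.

336.00 euros

The effective private return is 6.3 × 1.21 / 8 = 0.9529, which is still under 1, so the mechanism doesn't change anyone's dominant strategy: zero contribution.
Everyone keeps their endowment and the group total is 8 × 42 = 336.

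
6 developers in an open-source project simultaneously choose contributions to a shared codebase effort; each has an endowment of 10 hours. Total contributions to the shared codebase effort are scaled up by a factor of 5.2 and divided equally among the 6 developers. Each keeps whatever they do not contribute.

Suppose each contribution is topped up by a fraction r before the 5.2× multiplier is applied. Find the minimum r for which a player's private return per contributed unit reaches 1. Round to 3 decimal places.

0.154

With matching at rate r, one contributed unit becomes (1 + r) in the shared codebase effort and returns 5.2 × (1 + r) / 6 to the contributor.
Setting this equal to 1: 1 + r = 6/5.2 = 1.1538.
So the minimum matching rate is r = 1.1538 − 1 = 0.154.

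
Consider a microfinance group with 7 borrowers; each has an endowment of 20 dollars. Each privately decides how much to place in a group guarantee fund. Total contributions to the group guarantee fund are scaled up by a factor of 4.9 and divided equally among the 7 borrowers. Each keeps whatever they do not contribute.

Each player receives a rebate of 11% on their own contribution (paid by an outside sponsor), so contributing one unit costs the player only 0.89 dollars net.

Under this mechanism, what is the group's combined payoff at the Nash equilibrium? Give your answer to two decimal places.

140.00 dollars

Even with the mechanism, each unit contributed returns only (4.9/7) / 0.89 = 0.7865 per unit of net cost, so contributing nothing is still dominant.
At the Nash equilibrium no one contributes; group total payoff = 7 × 20 = 140.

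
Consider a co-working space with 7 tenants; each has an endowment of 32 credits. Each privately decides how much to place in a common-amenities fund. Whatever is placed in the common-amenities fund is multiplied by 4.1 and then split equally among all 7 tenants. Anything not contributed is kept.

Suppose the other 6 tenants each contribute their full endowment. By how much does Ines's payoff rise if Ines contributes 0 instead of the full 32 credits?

Switching from a contribution of 32 to 0 lets Ines keep an extra 32 credits, but lowers the common-amenities fund by 32, which costs Ines their own share of that drop: 4.1/7 × 32 = 18.74.
Net gain = 32 − 18.74 = 13.26. The private return per contributed unit (0.5857) is below 1, so free-riding is indeed the best response regardless of what the others do.

13.26 credits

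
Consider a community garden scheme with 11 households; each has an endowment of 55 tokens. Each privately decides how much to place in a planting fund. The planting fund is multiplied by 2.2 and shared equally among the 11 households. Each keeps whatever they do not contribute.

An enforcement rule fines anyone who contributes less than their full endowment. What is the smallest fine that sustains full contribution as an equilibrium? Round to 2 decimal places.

44.00 tokens

Given the others contribute fully, the best deviation is to contribute 0 (any partial contribution still incurs the fine and gives up units whose private return 0.2000 is below 1).
Deviating from 55 to 0 saves 55 tokens but forfeits the deviator's share of the drop in the planting fund: 2.2/11 × 55 = 11.00.
So the deviation gain is 55 − 11.00 = 44.00, and the fine must be at least 44.00 tokens to wipe it out.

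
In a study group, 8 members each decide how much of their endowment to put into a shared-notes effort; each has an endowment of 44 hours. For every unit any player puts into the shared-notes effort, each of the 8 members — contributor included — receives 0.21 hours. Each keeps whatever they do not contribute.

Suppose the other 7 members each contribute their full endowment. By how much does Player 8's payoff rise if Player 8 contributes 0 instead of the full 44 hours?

34.76 hours

Switching from a contribution of 44 to 0 lets Player 8 keep an extra 44 hours, but lowers the shared-notes effort by 44, which costs Player 8 their own share of that drop: 0.21 × 44 = 9.24.
Net gain = 44 − 9.24 = 34.76. The private return per contributed unit (0.21) is below 1, so free-riding is indeed the best response regardless of what the others do.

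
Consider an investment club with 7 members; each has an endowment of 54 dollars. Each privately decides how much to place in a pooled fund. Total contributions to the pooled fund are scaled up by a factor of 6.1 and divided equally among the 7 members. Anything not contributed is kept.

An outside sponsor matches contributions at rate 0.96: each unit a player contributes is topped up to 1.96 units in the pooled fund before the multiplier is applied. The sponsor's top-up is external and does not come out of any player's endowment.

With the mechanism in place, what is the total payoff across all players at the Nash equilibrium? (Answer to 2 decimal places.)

Under the mechanism each unit contributed yields 6.1 × 1.96 / 7 = 1.7080 back to its contributor per unit of net cost, which exceeds 1, making full contribution the dominant choice for everyone.
So the Nash equilibrium is full contribution by all 7; the group earns 6.1 × 1.96 × 378 = 4519.37.

4519.37 dollars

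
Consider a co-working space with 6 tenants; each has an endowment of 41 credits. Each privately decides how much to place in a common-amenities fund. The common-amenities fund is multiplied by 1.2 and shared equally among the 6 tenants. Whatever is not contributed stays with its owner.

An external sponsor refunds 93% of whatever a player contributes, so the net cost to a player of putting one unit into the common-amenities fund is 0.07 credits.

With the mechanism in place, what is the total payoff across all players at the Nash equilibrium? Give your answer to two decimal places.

523.98 credits

With the mechanism, a contributed unit returns (1.2/6) / 0.07 = 2.8571 per unit of net cost to the contributor — now above 1 — so contributing fully is weakly dominant for every player.
At the Nash equilibrium everyone contributes 41. Group total payoff = 6 × (41 × 0.93 + 1.2 × 41) = 523.98.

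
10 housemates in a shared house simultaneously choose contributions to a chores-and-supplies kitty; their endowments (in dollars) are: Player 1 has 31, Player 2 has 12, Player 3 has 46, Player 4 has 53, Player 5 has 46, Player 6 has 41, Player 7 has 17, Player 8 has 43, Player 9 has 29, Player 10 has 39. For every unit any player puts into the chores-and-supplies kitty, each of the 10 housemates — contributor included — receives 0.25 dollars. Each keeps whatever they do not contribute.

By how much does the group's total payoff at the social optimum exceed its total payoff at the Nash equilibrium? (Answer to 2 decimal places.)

535.50 dollars

The private return per contributed unit is 0.25 < 1 for everyone, so the Nash equilibrium is zero contribution and the group total is Σ E_j = 31 + 12 + 46 + 53 + 46 + 41 + 17 + 43 + 29 + 39 = 357.
Each contributed unit returns 2.500 to the group, so the social optimum is full contribution by everyone: group total = 2.500 × 357 = 892.50.
Efficiency loss = (2.500 − 1) × 357 = 535.50.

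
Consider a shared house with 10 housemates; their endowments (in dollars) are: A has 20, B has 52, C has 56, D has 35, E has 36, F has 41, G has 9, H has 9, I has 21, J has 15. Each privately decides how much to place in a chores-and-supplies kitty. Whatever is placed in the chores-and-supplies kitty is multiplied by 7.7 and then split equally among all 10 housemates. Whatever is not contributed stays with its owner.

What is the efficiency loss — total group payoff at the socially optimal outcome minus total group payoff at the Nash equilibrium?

1969.80 dollars

The private return per contributed unit is 7.7/10 = 0.7700 < 1 for every player regardless of endowment, so the Nash equilibrium is zero contribution and the group total is Σ E_j = 20 + 52 + 56 + 35 + 36 + 41 + 9 + 9 + 21 + 15 = 294.
Each contributed unit returns 7.700 to the group, so the social optimum is full contribution by everyone: group total = 7.700 × 294 = 2263.80.
Efficiency loss = (7.700 − 1) × 294 = 1969.80.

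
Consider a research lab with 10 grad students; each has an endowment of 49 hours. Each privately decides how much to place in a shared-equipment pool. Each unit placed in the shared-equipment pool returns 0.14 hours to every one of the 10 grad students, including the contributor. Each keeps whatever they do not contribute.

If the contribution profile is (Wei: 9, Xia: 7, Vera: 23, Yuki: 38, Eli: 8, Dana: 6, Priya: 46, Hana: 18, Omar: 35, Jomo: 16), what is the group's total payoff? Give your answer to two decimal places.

572.40 hours

Total contributed: 9 + 7 + 23 + 38 + 8 + 6 + 46 + 18 + 35 + 16 = 206; total kept: 10 × 49 − 206 = 284.
The shared-equipment pool pays out 0.14 × 10 × 206 = 288.40 in aggregate.
Group total = 284 + 288.40 = 572.40.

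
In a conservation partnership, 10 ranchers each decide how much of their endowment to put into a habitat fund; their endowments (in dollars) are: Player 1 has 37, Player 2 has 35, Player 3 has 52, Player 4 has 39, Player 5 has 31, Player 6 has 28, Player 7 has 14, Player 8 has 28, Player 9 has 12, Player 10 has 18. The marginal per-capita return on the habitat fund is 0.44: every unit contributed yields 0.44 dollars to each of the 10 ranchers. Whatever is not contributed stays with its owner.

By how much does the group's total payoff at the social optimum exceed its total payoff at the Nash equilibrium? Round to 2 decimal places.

999.60 dollars

The private return per contributed unit is 0.44 < 1 for everyone, so the Nash equilibrium is zero contribution and the group total is Σ E_j = 37 + 35 + 52 + 39 + 31 + 28 + 14 + 28 + 12 + 18 = 294.
Each contributed unit returns 4.400 to the group, so the social optimum is full contribution by everyone: group total = 4.400 × 294 = 1293.60.
Efficiency loss = (4.400 − 1) × 294 = 999.60.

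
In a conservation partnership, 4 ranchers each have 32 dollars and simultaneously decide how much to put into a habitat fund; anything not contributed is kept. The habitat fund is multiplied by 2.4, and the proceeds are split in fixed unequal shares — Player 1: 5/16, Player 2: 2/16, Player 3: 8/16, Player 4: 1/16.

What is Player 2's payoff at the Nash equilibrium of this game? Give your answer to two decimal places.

41.60 dollars

Player j's private return per contributed unit is 2.4 × (j's share). Contributing is weakly dominant for j when that share is at least 1/2.4 = 0.4167, and contributing 0 is dominant otherwise.
Only Player 3 (8/16) clears that bar, contributing 32; the remaining 3 contribute 0. Total contributed: 32.
Player 2 keeps 32 and receives 2.4 × 32 × 2/16 = 9.60 from the habitat fund, for a payoff of 41.60.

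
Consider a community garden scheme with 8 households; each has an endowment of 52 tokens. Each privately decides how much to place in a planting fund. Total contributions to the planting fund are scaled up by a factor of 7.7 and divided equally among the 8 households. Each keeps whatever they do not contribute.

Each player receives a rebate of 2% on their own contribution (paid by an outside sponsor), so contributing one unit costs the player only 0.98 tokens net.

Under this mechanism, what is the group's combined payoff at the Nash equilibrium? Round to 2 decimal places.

Even with the mechanism, each unit contributed returns only (7.7/8) / 0.98 = 0.9821 per unit of net cost, so contributing nothing is still dominant.
At the Nash equilibrium no one contributes; group total payoff = 8 × 52 = 416.

416.00 tokens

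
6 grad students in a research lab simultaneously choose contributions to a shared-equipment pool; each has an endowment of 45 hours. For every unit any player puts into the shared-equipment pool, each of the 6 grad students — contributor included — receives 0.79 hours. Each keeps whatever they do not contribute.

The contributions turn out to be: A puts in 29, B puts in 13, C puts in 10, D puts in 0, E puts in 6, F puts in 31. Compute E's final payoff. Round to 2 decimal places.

109.31 hours

Total contributed: 29 + 13 + 10 + 0 + 6 + 31 = 89.
Each receives 0.79 × 89 = 70.31 from the shared-equipment pool.
E keeps 45 − 6 = 39, so E's payoff is 39 + 70.31 = 109.31.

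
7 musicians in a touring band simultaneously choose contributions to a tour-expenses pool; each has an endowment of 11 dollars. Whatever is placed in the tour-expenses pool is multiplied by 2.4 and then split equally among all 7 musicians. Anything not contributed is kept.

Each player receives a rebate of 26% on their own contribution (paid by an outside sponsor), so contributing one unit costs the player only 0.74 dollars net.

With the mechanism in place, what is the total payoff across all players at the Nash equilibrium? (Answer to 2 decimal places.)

77.00 dollars

The effective private return is (2.4/7) / 0.74 = 0.4633, which is still under 1, so the mechanism doesn't change anyone's dominant strategy: zero contribution.
Everyone keeps their endowment and the group total is 7 × 11 = 77.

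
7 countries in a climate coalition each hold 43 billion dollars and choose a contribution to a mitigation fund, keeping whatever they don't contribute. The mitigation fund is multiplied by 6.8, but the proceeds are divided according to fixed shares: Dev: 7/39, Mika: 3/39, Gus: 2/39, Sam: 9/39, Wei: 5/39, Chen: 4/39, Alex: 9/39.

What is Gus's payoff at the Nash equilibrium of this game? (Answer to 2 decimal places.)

Player j's private return per contributed unit is 6.8 × (j's share). Contributing is weakly dominant for j when that share is at least 1/6.8 = 0.1471, and contributing 0 is dominant otherwise.
The shares above 0.1471 belong to Dev, Sam and Alex, contributing 43 each; the remaining 4 contribute 0. Total contributed: 129.
Gus keeps 43 and receives 6.8 × 129 × 2/39 = 44.98 from the mitigation fund, for a payoff of 87.98.

87.98 billion dollars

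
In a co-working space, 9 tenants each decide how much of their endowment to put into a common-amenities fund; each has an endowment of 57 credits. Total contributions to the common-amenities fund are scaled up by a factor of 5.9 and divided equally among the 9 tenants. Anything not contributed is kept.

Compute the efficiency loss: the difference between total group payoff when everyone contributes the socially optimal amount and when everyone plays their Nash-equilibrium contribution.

2513.70 credits

Each contributed unit returns 5.9/9 = 0.6556 to its contributor — below 1 — so contributing 0 is dominant for every player. At the Nash equilibrium everyone keeps their 57, and the group total is 9 × 57 = 513.
Each contributed unit returns 5.900 to the group as a whole (0.6556 to each of 9 players), which exceeds 1, so the social optimum is full contribution: group total = 5.900 × 513 = 3026.70.
Efficiency loss = 3026.70 − 513 = 2513.70.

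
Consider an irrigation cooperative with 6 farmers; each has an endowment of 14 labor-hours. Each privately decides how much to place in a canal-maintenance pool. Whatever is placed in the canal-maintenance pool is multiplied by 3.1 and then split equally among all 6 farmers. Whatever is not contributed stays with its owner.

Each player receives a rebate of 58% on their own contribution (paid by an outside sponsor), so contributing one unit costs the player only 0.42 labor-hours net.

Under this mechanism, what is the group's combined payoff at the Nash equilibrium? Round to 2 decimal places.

The effective private return per unit is now (3.1/6) / 0.42 = 1.2302 > 1, so every player's dominant strategy flips to full contribution.
So the Nash equilibrium is full contribution by all 6; the group earns 6 × (14 × 0.58 + 3.1 × 14) = 309.12.

309.12 labor-hours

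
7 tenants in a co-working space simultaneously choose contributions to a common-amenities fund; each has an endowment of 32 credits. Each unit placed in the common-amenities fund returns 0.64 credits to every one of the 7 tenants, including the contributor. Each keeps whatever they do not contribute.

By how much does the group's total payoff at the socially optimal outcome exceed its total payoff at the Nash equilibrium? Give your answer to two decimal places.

The private return per contributed unit is 0.64 < 1, so contributing 0 is dominant for every player. At the Nash equilibrium everyone keeps their 32, and the group total is 7 × 32 = 224.
Each contributed unit returns 4.480 to the group as a whole (0.64 to each of 7 players), which exceeds 1, so the social optimum is full contribution: group total = 4.480 × 224 = 1003.52.
Efficiency loss = 1003.52 − 224 = 779.52.

779.52 credits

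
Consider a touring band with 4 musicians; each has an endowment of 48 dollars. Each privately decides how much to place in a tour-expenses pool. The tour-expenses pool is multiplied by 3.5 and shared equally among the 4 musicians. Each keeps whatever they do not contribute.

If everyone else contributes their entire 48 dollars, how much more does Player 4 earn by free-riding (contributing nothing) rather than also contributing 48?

6.00 dollars

Switching from a contribution of 48 to 0 lets Player 4 keep an extra 48 dollars, but lowers the tour-expenses pool by 48, which costs Player 4 their own share of that drop: 3.5/4 × 48 = 42.00.
Net gain = 48 − 42.00 = 6.00. The private return per contributed unit (0.8750) is below 1, so free-riding is indeed the best response regardless of what the others do.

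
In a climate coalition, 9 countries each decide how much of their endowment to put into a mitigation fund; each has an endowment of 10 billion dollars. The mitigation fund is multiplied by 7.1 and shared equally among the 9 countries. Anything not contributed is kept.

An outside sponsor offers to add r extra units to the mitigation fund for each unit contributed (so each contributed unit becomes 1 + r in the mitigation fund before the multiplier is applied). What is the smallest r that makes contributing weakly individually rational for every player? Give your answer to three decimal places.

0.268

With matching at rate r, one contributed unit becomes (1 + r) in the mitigation fund and returns 7.1 × (1 + r) / 9 to the contributor.
Setting this equal to 1: 1 + r = 9/7.1 = 1.2676.
So the minimum matching rate is r = 1.2676 − 1 = 0.268.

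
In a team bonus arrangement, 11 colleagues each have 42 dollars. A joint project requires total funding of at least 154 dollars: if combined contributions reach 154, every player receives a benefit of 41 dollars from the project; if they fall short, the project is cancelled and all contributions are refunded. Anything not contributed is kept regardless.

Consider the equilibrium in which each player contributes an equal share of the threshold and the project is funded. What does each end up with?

69 dollars

Equal share of the threshold: 154/11 = 14.
At this profile no one gains by cutting their contribution: any cut drops the total below 154, the project is cancelled, contributions are refunded, and the deviator ends with 42, which is less than 42 − 14 + 41 = 69. Contributing more than 14 just wastes the excess. So contributing exactly 14 is a best response.
Each player's payoff: 42 − 14 + 41 = 69.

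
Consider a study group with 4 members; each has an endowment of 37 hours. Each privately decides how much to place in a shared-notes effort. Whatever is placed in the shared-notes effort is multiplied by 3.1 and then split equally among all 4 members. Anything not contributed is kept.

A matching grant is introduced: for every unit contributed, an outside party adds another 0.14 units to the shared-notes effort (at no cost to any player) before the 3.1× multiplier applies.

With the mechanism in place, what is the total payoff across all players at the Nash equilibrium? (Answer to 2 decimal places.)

The effective private return is 3.1 × 1.14 / 4 = 0.8835, which is still under 1, so the mechanism doesn't change anyone's dominant strategy: zero contribution.
At the Nash equilibrium no one contributes; group total payoff = 4 × 37 = 148.

148.00 hours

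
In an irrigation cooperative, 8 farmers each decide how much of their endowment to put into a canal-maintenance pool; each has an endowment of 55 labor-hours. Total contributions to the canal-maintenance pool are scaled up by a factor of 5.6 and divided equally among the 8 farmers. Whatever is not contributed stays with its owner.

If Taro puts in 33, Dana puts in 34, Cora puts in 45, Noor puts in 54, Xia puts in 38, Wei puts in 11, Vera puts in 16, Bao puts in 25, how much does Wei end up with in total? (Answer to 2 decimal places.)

Total contributed: 33 + 34 + 45 + 54 + 38 + 11 + 16 + 25 = 256.
Each receives 5.6 × 256 / 8 = 179.20 from the canal-maintenance pool.
Wei keeps 55 − 11 = 44, so Wei's payoff is 44 + 179.20 = 223.20.

223.20 labor-hours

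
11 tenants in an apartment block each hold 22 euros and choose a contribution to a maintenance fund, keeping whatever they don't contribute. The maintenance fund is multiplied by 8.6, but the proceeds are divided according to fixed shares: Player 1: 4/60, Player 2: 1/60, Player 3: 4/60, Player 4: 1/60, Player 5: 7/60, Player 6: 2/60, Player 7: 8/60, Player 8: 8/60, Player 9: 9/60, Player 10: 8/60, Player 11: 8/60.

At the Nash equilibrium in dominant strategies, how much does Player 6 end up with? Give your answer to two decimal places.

59.84 euros

For player j, contributing a unit is worthwhile iff 8.6 × (j's share) ≥ 1, i.e. iff j's share is at least 0.1163.
Player 5, Player 7, Player 8, Player 9, Player 10 and Player 11 are above the threshold, contributing 22 each; the remaining 5 contribute 0. Total contributed: 132.
Player 6 keeps 22 and receives 8.6 × 132 × 2/60 = 37.84 from the maintenance fund, for a payoff of 59.84.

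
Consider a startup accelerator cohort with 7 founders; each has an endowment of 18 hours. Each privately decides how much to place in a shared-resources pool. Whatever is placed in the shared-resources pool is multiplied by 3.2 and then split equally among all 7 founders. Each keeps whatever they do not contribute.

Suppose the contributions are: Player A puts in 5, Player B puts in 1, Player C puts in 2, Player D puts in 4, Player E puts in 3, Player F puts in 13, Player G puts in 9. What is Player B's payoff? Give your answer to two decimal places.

33.91 hours

Total contributed: 5 + 1 + 2 + 4 + 3 + 13 + 9 = 37.
Each receives 3.2 × 37 / 7 = 16.91 from the shared-resources pool.
Player B keeps 18 − 1 = 17, so Player B's payoff is 17 + 16.91 = 33.91.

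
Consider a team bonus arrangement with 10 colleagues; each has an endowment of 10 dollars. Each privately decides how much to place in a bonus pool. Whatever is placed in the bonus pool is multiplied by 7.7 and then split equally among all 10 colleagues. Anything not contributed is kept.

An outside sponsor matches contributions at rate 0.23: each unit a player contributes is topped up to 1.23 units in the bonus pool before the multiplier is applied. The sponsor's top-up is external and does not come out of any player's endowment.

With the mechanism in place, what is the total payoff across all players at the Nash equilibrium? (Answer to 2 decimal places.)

100.00 dollars

Even with the mechanism, each unit contributed returns only 7.7 × 1.23 / 10 = 0.9471 per unit of net cost, so contributing nothing is still dominant.
Everyone keeps their endowment and the group total is 10 × 10 = 100.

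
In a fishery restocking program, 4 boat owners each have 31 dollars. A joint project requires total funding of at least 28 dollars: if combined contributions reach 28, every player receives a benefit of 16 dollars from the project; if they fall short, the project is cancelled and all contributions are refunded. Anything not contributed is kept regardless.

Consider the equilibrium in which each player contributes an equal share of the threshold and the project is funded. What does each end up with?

Equal share of the threshold: 28/4 = 7.
At this profile no one gains by cutting their contribution: any cut drops the total below 28, the project is cancelled, contributions are refunded, and the deviator ends with 31, which is less than 31 − 7 + 16 = 40. Contributing more than 7 just wastes the excess. So contributing exactly 7 is a best response.
Each player's payoff: 31 − 7 + 16 = 40.

40 dollars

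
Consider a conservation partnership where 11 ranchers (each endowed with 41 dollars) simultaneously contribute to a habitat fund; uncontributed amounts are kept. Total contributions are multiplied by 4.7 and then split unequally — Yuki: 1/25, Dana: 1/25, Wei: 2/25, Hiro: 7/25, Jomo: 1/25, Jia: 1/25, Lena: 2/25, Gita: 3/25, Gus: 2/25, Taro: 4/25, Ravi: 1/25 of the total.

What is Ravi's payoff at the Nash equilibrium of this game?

A player with share s gets back 4.7·s per unit contributed, so full contribution is dominant for anyone with s > 1/4.7 = 0.2128 and zero contribution is dominant for anyone below.
Only Hiro (7/25) clears that bar, contributing 41; the remaining 10 contribute 0. Total contributed: 41.
Ravi keeps 41 and receives 4.7 × 41 × 1/25 = 7.71 from the habitat fund, for a payoff of 48.71.

48.71 dollars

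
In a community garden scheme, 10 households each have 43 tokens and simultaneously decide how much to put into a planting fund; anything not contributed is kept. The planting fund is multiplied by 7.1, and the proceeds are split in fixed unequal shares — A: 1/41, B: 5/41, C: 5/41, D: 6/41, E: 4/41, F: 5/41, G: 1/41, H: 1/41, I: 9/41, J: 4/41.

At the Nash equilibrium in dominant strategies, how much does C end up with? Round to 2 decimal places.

117.46 tokens

A player with share s gets back 7.1·s per unit contributed, so full contribution is dominant for anyone with s > 1/7.1 = 0.1408 and zero contribution is dominant for anyone below.
D and I clear that bar, contributing 43 each; the remaining 8 contribute 0. Total contributed: 86.
C keeps 43 and receives 7.1 × 86 × 5/41 = 74.46 from the planting fund, for a payoff of 117.46.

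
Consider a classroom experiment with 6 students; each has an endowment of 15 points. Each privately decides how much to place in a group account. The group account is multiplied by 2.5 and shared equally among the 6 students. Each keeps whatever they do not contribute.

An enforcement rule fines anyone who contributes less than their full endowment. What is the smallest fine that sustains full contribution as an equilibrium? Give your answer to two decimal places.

Given the others contribute fully, the best deviation is to contribute 0 (any partial contribution still incurs the fine and gives up units whose private return 0.4167 is below 1).
Deviating from 15 to 0 saves 15 points but forfeits the deviator's share of the drop in the group account: 2.5/6 × 15 = 6.25.
So the deviation gain is 15 − 6.25 = 8.75, and the fine must be at least 8.75 points to wipe it out.

8.75 points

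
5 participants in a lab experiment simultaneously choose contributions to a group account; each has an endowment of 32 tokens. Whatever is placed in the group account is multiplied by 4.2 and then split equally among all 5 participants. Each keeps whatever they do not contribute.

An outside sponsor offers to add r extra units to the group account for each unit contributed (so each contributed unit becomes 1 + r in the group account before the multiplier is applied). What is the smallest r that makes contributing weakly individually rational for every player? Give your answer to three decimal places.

With matching at rate r, one contributed unit becomes (1 + r) in the group account and returns 4.2 × (1 + r) / 5 to the contributor.
Setting this equal to 1: 1 + r = 5/4.2 = 1.1905.
So the minimum matching rate is r = 1.1905 − 1 = 0.190.

0.190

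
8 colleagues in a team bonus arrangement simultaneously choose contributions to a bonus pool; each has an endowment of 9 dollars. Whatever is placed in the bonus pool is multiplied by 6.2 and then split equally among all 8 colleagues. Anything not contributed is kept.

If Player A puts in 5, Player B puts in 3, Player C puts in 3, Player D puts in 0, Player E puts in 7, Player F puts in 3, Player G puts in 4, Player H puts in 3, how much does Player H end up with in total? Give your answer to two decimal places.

Total contributed: 5 + 3 + 3 + 0 + 7 + 3 + 4 + 3 = 28.
Each receives 6.2 × 28 / 8 = 21.70 from the bonus pool.
Player H keeps 9 − 3 = 6, so Player H's payoff is 6 + 21.70 = 27.70.

27.70 dollars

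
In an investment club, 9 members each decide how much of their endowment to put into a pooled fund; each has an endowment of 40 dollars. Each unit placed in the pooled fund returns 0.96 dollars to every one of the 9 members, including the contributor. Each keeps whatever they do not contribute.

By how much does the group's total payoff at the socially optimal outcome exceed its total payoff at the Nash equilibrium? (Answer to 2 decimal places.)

The private return per contributed unit is 0.96 < 1, so contributing 0 is dominant for every player. At the Nash equilibrium everyone keeps their 40, and the group total is 9 × 40 = 360.
Each contributed unit returns 8.640 to the group as a whole (0.96 to each of 9 players), which exceeds 1, so the social optimum is full contribution: group total = 8.640 × 360 = 3110.40.
Efficiency loss = 3110.40 − 360 = 2750.40.

2750.40 dollars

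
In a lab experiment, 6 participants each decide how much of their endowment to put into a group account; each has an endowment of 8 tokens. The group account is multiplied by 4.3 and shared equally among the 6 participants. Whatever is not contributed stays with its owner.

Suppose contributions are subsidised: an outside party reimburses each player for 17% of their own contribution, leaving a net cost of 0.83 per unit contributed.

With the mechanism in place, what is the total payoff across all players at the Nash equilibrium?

With the mechanism, a contributed unit returns (4.3/6) / 0.83 = 0.8635 per unit of net cost — still below 1 — so contributing 0 remains dominant for every player.
At the Nash equilibrium no one contributes; group total payoff = 6 × 8 = 48.

48.00 tokens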